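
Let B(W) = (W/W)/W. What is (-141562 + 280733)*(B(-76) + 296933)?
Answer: 3140659014097/76 ≈ 4.1324e+10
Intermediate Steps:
B(W) = 1/W
(-141562 + 280733)*(B(-76) + 296933) = (-141562 + 280733)*(1/(-76) + 296933) = 139171*(-1/76 + 296933) = 139171*(22566907/76) = 3140659014097/76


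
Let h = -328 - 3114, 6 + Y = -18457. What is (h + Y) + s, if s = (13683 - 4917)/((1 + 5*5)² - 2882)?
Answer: -24165598/1103 ≈ -21909.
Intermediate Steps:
Y = -18463 (Y = -6 - 18457 = -18463)
h = -3442
s = -4383/1103 (s = 8766/((1 + 25)² - 2882) = 8766/(26² - 2882) = 8766/(676 - 2882) = 8766/(-2206) = 8766*(-1/2206) = -4383/1103 ≈ -3.9737)
(h + Y) + s = (-3442 - 18463) - 4383/1103 = -21905 - 4383/1103 = -24165598/1103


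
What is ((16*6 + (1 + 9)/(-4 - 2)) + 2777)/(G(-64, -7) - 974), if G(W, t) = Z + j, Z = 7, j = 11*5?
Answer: -4307/1368 ≈ -3.1484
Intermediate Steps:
j = 55
G(W, t) = 62 (G(W, t) = 7 + 55 = 62)
((16*6 + (1 + 9)/(-4 - 2)) + 2777)/(G(-64, -7) - 974) = ((16*6 + (1 + 9)/(-4 - 2)) + 2777)/(62 - 974) = ((96 + 10/(-6)) + 2777)/(-912) = ((96 + 10*(-⅙)) + 2777)*(-1/912) = ((96 - 5/3) + 2777)*(-1/912) = (283/3 + 2777)*(-1/912) = (8614/3)*(-1/912) = -4307/1368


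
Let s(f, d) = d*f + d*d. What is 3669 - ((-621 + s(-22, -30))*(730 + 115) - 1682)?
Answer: -788104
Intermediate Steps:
s(f, d) = d² + d*f (s(f, d) = d*f + d² = d² + d*f)
3669 - ((-621 + s(-22, -30))*(730 + 115) - 1682) = 3669 - ((-621 - 30*(-30 - 22))*(730 + 115) - 1682) = 3669 - ((-621 - 30*(-52))*845 - 1682) = 3669 - ((-621 + 1560)*845 - 1682) = 3669 - (939*845 - 1682) = 3669 - (793455 - 1682) = 3669 - 1*791773 = 3669 - 791773 = -788104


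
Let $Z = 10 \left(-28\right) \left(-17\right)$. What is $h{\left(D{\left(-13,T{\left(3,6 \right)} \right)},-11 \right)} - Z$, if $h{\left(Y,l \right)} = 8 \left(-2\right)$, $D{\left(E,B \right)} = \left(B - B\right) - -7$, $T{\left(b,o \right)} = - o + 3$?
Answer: $-4776$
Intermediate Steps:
$Z = 4760$ ($Z = \left(-280\right) \left(-17\right) = 4760$)
$T{\left(b,o \right)} = 3 - o$
$D{\left(E,B \right)} = 7$ ($D{\left(E,B \right)} = 0 + 7 = 7$)
$h{\left(Y,l \right)} = -16$
$h{\left(D{\left(-13,T{\left(3,6 \right)} \right)},-11 \right)} - Z = -16 - 4760 = -4776$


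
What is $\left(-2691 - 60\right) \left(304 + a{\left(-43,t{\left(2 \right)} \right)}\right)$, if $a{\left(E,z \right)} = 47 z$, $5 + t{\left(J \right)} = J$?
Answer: $-448413$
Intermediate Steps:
$t{\left(J \right)} = -5 + J$
$\left(-2691 - 60\right) \left(304 + a{\left(-43,t{\left(2 \right)} \right)}\right) = \left(-2691 - 60\right) \left(304 + 47 \left(-5 + 2\right)\right) = - 2751 \left(304 + 47 \left(-3\right)\right) = - 2751 \left(304 - 141\right) = \left(-2751\right) 163 = -448413$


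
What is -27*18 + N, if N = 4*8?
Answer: -454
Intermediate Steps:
N = 32
-27*18 + N = -27*18 + 32 = -486 + 32 = -454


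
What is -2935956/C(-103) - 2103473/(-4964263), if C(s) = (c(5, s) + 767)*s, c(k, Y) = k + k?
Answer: 4914400262697/132431644051 ≈ 37.109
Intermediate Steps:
c(k, Y) = 2*k
C(s) = 777*s (C(s) = (2*5 + 767)*s = (10 + 767)*s = 777*s)
-2935956/C(-103) - 2103473/(-4964263) = -2935956/(777*(-103)) - 2103473/(-4964263) = -2935956/(-80031) - 2103473*(-1/4964263) = -2935956*(-1/80031) + 2103473/4964263 = 978652/26677 + 2103473/4964263 = 4914400262697/132431644051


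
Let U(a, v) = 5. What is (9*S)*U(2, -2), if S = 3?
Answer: 135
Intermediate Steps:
(9*S)*U(2, -2) = (9*3)*5 = 27*5 = 135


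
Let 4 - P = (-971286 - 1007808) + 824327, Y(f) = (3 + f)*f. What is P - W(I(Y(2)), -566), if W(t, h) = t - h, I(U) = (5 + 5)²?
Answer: 1154105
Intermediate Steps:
Y(f) = f*(3 + f)
I(U) = 100 (I(U) = 10² = 100)
P = 1154771 (P = 4 - ((-971286 - 1007808) + 824327) = 4 - (-1979094 + 824327) = 4 - 1*(-1154767) = 4 + 1154767 = 1154771)
P - W(I(Y(2)), -566) = 1154771 - (100 - 1*(-566)) = 1154771 - (100 + 566) = 1154771 - 1*666 = 1154771 - 666 = 1154105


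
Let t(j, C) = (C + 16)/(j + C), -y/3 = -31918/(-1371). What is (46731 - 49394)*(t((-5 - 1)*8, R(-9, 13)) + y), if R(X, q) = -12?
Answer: 1276181501/6855 ≈ 1.8617e+5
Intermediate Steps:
y = -31918/457 (y = -(-95754)/(-1371) = -(-95754)*(-1)/1371 = -3*31918/1371 = -31918/457 ≈ -69.842)
t(j, C) = (16 + C)/(C + j)
(46731 - 49394)*(t((-5 - 1)*8, R(-9, 13)) + y) = (46731 - 49394)*((16 - 12)/(-12 + (-5 - 1)*8) - 31918/457) = -2663*(4/(-12 - 6*8) - 31918/457) = -2663*(4/(-12 - 48) - 31918/457) = -2663*(4/(-60) - 31918/457) = -2663*(-1/60*4 - 31918/457) = -2663*(-1/15 - 31918/457) = -2663*(-479227/6855) = 1276181501/6855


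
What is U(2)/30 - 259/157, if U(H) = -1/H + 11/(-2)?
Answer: -1452/785 ≈ -1.8497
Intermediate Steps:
U(H) = -11/2 - 1/H (U(H) = -1/H + 11*(-½) = -1/H - 11/2 = -11/2 - 1/H)
U(2)/30 - 259/157 = (-11/2 - 1/2)/30 - 259/157 = (-11/2 - 1*½)*(1/30) - 259*1/157 = (-11/2 - ½)*(1/30) - 259/157 = -6*1/30 - 259/157 = -⅕ - 259/157 = -1452/785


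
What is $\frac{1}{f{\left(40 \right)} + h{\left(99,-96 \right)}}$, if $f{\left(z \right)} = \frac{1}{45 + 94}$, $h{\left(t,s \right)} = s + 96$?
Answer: $139$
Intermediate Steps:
$h{\left(t,s \right)} = 96 + s$
$f{\left(z \right)} = \frac{1}{139}$
$\frac{1}{f{\left(40 \right)} + h{\left(99,-96 \right)}} = \frac{1}{\frac{1}{139} + \left(96 - 96\right)} = \frac{1}{\frac{1}{139} + 0} = \frac{1}{\frac{1}{139}} = 139$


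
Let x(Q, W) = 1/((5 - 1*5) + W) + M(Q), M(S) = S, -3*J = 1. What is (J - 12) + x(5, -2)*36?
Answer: 449/3 ≈ 149.67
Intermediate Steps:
J = -1/3 (J = -1/3*1 = -1/3 ≈ -0.33333)
x(Q, W) = Q + 1/W (x(Q, W) = 1/((5 - 1*5) + W) + Q = 1/((5 - 5) + W) + Q = 1/(0 + W) + Q = 1/W + Q = Q + 1/W)
(J - 12) + x(5, -2)*36 = (-1/3 - 12) + (5 + 1/(-2))*36 = -37/3 + (5 - 1/2)*36 = -37/3 + (9/2)*36 = -37/3 + 162 = 449/3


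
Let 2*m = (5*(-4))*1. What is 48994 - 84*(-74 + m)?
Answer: 56050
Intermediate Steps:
m = -10 (m = ((5*(-4))*1)/2 = (-20*1)/2 = (½)*(-20) = -10)
48994 - 84*(-74 + m) = 48994 - 84*(-74 - 10) = 48994 - 84*(-84) = 48994 + 7056 = 56050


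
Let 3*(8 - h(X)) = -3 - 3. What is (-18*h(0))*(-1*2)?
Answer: 360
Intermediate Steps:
h(X) = 10 (h(X) = 8 - (-3 - 3)/3 = 8 - 1/3*(-6) = 8 + 2 = 10)
(-18*h(0))*(-1*2) = (-18*10)*(-1*2) = -180*(-2) = 360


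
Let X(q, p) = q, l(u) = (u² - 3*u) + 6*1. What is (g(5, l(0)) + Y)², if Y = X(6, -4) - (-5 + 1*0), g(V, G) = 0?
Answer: 121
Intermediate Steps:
l(u) = 6 + u² - 3*u (l(u) = (u² - 3*u) + 6 = 6 + u² - 3*u)
Y = 11 (Y = 6 - (-5 + 1*0) = 6 - (-5 + 0) = 6 - 1*(-5) = 6 + 5 = 11)
(g(5, l(0)) + Y)² = (0 + 11)² = 11² = 121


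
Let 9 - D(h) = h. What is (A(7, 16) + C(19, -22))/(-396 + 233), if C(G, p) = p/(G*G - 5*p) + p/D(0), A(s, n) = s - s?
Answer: 3520/230319 ≈ 0.015283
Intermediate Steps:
D(h) = 9 - h
A(s, n) = 0
C(G, p) = p/9 + p/(G² - 5*p) (C(G, p) = p/(G*G - 5*p) + p/(9 - 1*0) = p/(G² - 5*p) + p/(9 + 0) = p/(G² - 5*p) + p/9 = p/9 + p/(G² - 5*p))
(A(7, 16) + C(19, -22))/(-396 + 233) = (0 + (⅑)*(-22)*(9 + 19² - 5*(-22))/(19² - 5*(-22)))/(-396 + 233) = (0 + (⅑)*(-22)*(9 + 361 + 110)/(361 + 110))/(-163) = (0 + (⅑)*(-22)*480/471)*(-1/163) = (0 + (⅑)*(-22)*(1/471)*480)*(-1/163) = (0 - 3520/1413)*(-1/163) = -3520/1413*(-1/163) = 3520/230319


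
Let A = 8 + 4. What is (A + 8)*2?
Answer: 40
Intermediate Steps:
A = 12
(A + 8)*2 = (12 + 8)*2 = 20*2 = 40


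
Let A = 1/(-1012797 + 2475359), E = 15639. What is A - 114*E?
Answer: -2607522811451/1462562 ≈ -1.7828e+6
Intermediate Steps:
A = 1/1462562 ≈ 6.8373e-7
A - 114*E = 1/1462562 - 114*15639 = 1/1462562 - 1*1782846 = 1/1462562 - 1782846 = -2607522811451/1462562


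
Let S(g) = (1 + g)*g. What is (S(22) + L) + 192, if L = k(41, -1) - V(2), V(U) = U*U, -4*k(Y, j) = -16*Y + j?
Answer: 3433/4 ≈ 858.25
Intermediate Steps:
k(Y, j) = 4*Y - j/4 (k(Y, j) = -(-16*Y + j)/4 = -(j - 16*Y)/4 = 4*Y - j/4)
S(g) = g*(1 + g)
V(U) = U²
L = 641/4 (L = (4*41 - ¼*(-1)) - 1*2² = (164 + ¼) - 1*4 = 657/4 - 4 = 641/4 ≈ 160.25)
(S(22) + L) + 192 = (22*(1 + 22) + 641/4) + 192 = (22*23 + 641/4) + 192 = (506 + 641/4) + 192 = 2665/4 + 192 = 3433/4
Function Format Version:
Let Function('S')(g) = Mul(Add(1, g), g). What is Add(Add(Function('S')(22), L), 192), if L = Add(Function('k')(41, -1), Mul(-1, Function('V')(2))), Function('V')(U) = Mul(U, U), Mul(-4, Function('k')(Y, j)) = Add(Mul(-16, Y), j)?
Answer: Rational(3433, 4) ≈ 858.25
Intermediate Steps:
Function('k')(Y, j) = Add(Mul(4, Y), Mul(Rational(-1, 4), j)) (Function('k')(Y, j) = Mul(Rational(-1, 4), Add(Mul(-16, Y), j)) = Mul(Rational(-1, 4), Add(j, Mul(-16, Y))) = Add(Mul(4, Y), Mul(Rational(-1, 4), j)))
Function('S')(g) = Mul(g, Add(1, g))
Function('V')(U) = Pow(U, 2)
L = Rational(641, 4) (L = Add(Add(Mul(4, 41), Mul(Rational(-1, 4), -1)), Mul(-1, Pow(2, 2))) = Add(Add(164, Rational(1, 4)), Mul(-1, 4)) = Add(Rational(657, 4), -4) = Rational(641, 4) ≈ 160.25)
Add(Add(Function('S')(22), L), 192) = Add(Add(Mul(22, Add(1, 22)), Rational(641, 4)), 192) = Add(Add(Mul(22, 23), Rational(641, 4)), 192) = Add(Add(506, Rational(641, 4)), 192) = Add(Rational(2665, 4), 192) = Rational(3433, 4)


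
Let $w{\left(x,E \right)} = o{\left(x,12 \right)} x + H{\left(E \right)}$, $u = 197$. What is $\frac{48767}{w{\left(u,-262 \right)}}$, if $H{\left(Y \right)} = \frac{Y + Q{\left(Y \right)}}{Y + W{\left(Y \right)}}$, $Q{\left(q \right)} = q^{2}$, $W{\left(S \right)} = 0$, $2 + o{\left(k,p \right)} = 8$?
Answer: $\frac{48767}{921} \approx 52.95$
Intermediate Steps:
$o{\left(k,p \right)} = 6$ ($o{\left(k,p \right)} = -2 + 8 = 6$)
$H{\left(Y \right)} = \frac{Y + Y^{2}}{Y}$ ($H{\left(Y \right)} = \frac{Y + Y^{2}}{Y + 0} = \frac{Y + Y^{2}}{Y}$)
$w{\left(x,E \right)} = 1 + E + 6 x$ ($w{\left(x,E \right)} = 6 x + \left(1 + E\right) = 1 + E + 6 x$)
$\frac{48767}{w{\left(u,-262 \right)}} = \frac{48767}{1 - 262 + 6 \cdot 197} = \frac{48767}{1 - 262 + 1182} = \frac{48767}{921}$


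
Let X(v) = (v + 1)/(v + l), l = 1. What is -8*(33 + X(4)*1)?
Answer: -272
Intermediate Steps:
X(v) = 1 (X(v) = (v + 1)/(v + 1) = (1 + v)/(1 + v) = 1)
-8*(33 + X(4)*1) = -8*(33 + 1*1) = -8*(33 + 1) = -8*34 = -272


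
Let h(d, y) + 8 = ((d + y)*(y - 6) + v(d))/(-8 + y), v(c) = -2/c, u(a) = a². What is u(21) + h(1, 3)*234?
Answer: -3879/5 ≈ -775.80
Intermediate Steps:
h(d, y) = -8 + (-2/d + (-6 + y)*(d + y))/(-8 + y) (h(d, y) = -8 + ((d + y)*(y - 6) - 2/d)/(-8 + y) = -8 + ((d + y)*(-6 + y) - 2/d)/(-8 + y) = -8 + ((-6 + y)*(d + y) - 2/d)/(-8 + y) = -8 + (-2/d + (-6 + y)*(d + y))/(-8 + y))
u(21) + h(1, 3)*234 = 21² + ((-2 + 1*(64 + 3² - 14*3 - 6*1 + 1*3))/(1*(-8 + 3)))*234 = 441 + (1*(-2 + 1*(64 + 9 - 42 - 6 + 3))/(-5))*234 = 441 + (1*(-⅕)*(-2 + 1*28))*234 = 441 + (1*(-⅕)*(-2 + 28))*234 = 441 + (1*(-⅕)*26)*234 = 441 - 26/5*234 = 441 - 6084/5 = -3879/5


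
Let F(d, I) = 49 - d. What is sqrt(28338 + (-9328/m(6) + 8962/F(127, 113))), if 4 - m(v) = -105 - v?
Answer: sqrt(566082451155)/4485 ≈ 167.76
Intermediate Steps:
m(v) = 109 + v (m(v) = 4 - (-105 - v) = 4 + (105 + v) = 109 + v)
sqrt(28338 + (-9328/m(6) + 8962/F(127, 113))) = sqrt(28338 + (-9328/(109 + 6) + 8962/(49 - 1*127))) = sqrt(28338 + (-9328/115 + 8962/(49 - 127))) = sqrt(28338 + (-9328*1/115 + 8962/(-78))) = sqrt(28338 + (-9328/115 + 8962*(-1/78))) = sqrt(28338 + (-9328/115 - 4481/39)) = sqrt(28338 - 879107/4485) = sqrt(126216823/4485) = sqrt(566082451155)/4485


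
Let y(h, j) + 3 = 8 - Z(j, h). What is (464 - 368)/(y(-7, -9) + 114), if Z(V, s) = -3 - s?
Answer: 96/115 ≈ 0.83478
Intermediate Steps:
y(h, j) = 8 + h (y(h, j) = -3 + (8 - (-3 - h)) = -3 + (8 + (3 + h)) = -3 + (11 + h) = 8 + h)
(464 - 368)/(y(-7, -9) + 114) = (464 - 368)/((8 - 7) + 114) = 96/(1 + 114) = 96/115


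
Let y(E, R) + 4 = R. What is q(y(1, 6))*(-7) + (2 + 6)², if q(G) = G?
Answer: 50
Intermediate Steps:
y(E, R) = -4 + R
q(y(1, 6))*(-7) + (2 + 6)² = (-4 + 6)*(-7) + (2 + 6)² = 2*(-7) + 8² = -14 + 64 = 50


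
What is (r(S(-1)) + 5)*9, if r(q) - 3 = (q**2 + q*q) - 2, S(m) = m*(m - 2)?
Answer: 216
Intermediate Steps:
S(m) = m*(-2 + m)
r(q) = 1 + 2*q**2 (r(q) = 3 + ((q**2 + q*q) - 2) = 3 + ((q**2 + q**2) - 2) = 3 + (2*q**2 - 2) = 3 + (-2 + 2*q**2) = 1 + 2*q**2)
(r(S(-1)) + 5)*9 = ((1 + 2*(-(-2 - 1))**2) + 5)*9 = ((1 + 2*(-1*(-3))**2) + 5)*9 = ((1 + 2*3**2) + 5)*9 = ((1 + 2*9) + 5)*9 = ((1 + 18) + 5)*9 = (19 + 5)*9 = 24*9 = 216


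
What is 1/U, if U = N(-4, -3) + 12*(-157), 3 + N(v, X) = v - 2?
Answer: -1/1893 ≈ -0.00052826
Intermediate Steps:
N(v, X) = -5 + v (N(v, X) = -3 + (v - 2) = -3 + (-2 + v) = -5 + v)
U = -1893 (U = (-5 - 4) + 12*(-157) = -9 - 1884 = -1893)
1/U = 1/(-1893) = -1/1893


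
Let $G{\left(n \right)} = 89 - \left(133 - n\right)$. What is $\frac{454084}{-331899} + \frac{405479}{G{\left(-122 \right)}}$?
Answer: $- \frac{134653452565}{55095234} \approx -2444.0$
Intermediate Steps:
$G{\left(n \right)} = -44 + n$ ($G{\left(n \right)} = 89 + \left(-133 + n\right) = -44 + n$)
$\frac{454084}{-331899} + \frac{405479}{G{\left(-122 \right)}} = \frac{454084}{-331899} + \frac{405479}{-44 - 122} = 454084 \left(- \frac{1}{331899}\right) + \frac{405479}{-166} = - \frac{454084}{331899} + 405479 \left(- \frac{1}{166}\right) = - \frac{454084}{331899} - \frac{405479}{166} = - \frac{134653452565}{55095234}$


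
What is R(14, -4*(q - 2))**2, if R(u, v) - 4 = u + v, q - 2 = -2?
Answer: 676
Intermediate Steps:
q = 0 (q = 2 - 2 = 0)
R(u, v) = 4 + u + v (R(u, v) = 4 + (u + v) = 4 + u + v)
R(14, -4*(q - 2))**2 = (4 + 14 - 4*(0 - 2))**2 = (4 + 14 - 4*(-2))**2 = (4 + 14 + 8)**2 = 26**2 = 676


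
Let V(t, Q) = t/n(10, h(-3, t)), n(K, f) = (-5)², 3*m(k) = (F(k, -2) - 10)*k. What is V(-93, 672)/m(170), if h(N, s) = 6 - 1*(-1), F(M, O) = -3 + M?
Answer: -279/667250 ≈ -0.00041813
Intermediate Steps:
h(N, s) = 7 (h(N, s) = 6 + 1 = 7)
m(k) = k*(-13 + k)/3 (m(k) = (((-3 + k) - 10)*k)/3 = ((-13 + k)*k)/3 = (k*(-13 + k))/3 = k*(-13 + k)/3)
n(K, f) = 25
V(t, Q) = t/25
V(-93, 672)/m(170) = ((1/25)*(-93))/(((⅓)*170*(-13 + 170))) = -93/(25*((⅓)*170*157)) = -93/(25*26690/3) = -93/25*3/26690 = -279/667250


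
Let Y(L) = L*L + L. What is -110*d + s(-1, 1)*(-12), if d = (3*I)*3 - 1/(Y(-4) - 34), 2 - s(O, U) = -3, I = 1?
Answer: -1055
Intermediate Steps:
Y(L) = L + L**2 (Y(L) = L**2 + L = L + L**2)
s(O, U) = 5 (s(O, U) = 2 - 1*(-3) = 2 + 3 = 5)
d = 199/22 (d = (3*1)*3 - 1/(-4*(1 - 4) - 34) = 3*3 - 1/(-4*(-3) - 34) = 9 - 1/(12 - 34) = 9 - 1/(-22) = 9 - 1*(-1/22) = 9 + 1/22 = 199/22 ≈ 9.0455)
-110*d + s(-1, 1)*(-12) = -110*199/22 + 5*(-12) = -995 - 60 = -1055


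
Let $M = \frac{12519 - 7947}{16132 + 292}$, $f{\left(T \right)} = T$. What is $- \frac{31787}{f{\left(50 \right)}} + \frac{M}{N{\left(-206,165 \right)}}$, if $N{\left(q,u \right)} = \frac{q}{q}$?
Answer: $- \frac{32615068}{51325} \approx -635.46$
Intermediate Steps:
$N{\left(q,u \right)} = 1$
$M = \frac{1143}{4106}$ ($M = \frac{4572}{16424} = 4572 \cdot \frac{1}{16424} = \frac{1143}{4106} \approx 0.27837$)
$- \frac{31787}{f{\left(50 \right)}} + \frac{M}{N{\left(-206,165 \right)}} = - \frac{31787}{50} + \frac{1143}{4106 \cdot 1} = \left(-31787\right) \frac{1}{50} + \frac{1143}{4106} \cdot 1 = - \frac{31787}{50} + \frac{1143}{4106} = - \frac{32615068}{51325}$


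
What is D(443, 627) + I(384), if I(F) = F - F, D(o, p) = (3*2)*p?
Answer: 3762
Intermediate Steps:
D(o, p) = 6*p
I(F) = 0
D(443, 627) + I(384) = 6*627 + 0 = 3762 + 0 = 3762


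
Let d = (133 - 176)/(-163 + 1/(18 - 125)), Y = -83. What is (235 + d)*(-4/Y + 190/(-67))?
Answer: -31806003721/48497481 ≈ -655.83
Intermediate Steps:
d = 4601/17442 (d = -43/(-163 + 1/(-107)) = -43/(-163 - 1/107) = -43/(-17442/107) = -43*(-107/17442) = 4601/17442 ≈ 0.26379)
(235 + d)*(-4/Y + 190/(-67)) = (235 + 4601/17442)*(-4/(-83) + 190/(-67)) = 4103471*(-4*(-1/83) + 190*(-1/67))/17442 = 4103471*(4/83 - 190/67)/17442 = (4103471/17442)*(-15502/5561) = -31806003721/48497481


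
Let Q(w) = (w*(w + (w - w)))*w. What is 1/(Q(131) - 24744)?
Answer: 1/2223347 ≈ 4.4977e-7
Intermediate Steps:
Q(w) = w**3 (Q(w) = (w*(w + 0))*w = (w*w)*w = w**2*w = w**3)
1/(Q(131) - 24744) = 1/(131**3 - 24744) = 1/(2248091 - 24744) = 1/2223347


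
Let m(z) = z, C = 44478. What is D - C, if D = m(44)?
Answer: -44434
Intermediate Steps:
D = 44
D - C = 44 - 1*44478 = 44 - 44478 = -44434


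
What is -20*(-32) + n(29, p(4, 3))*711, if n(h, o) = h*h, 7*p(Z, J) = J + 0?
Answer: 598591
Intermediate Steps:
p(Z, J) = J/7 (p(Z, J) = (J + 0)/7 = J/7)
n(h, o) = h**2
-20*(-32) + n(29, p(4, 3))*711 = -20*(-32) + 29**2*711 = 640 + 841*711 = 640 + 597951 = 598591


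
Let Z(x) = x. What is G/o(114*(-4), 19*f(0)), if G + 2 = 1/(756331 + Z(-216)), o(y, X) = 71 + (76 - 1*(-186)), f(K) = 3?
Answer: -1512229/251786295 ≈ -0.0060060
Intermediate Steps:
o(y, X) = 333 (o(y, X) = 71 + (76 + 186) = 71 + 262 = 333)
G = -1512229/756115 (G = -2 + 1/(756331 - 216) = -2 + 1/756115 = -1512229/756115 ≈ -2.0000)
G/o(114*(-4), 19*f(0)) = -1512229/756115/333 = -1512229/756115*1/333 = -1512229/251786295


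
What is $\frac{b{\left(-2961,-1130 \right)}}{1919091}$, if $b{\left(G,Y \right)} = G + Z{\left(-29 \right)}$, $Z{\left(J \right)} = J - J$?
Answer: $- \frac{987}{639697} \approx -0.0015429$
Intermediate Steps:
$Z{\left(J \right)} = 0$
$b{\left(G,Y \right)} = G$ ($b{\left(G,Y \right)} = G + 0 = G$)
$\frac{b{\left(-2961,-1130 \right)}}{1919091} = - \frac{2961}{1919091} = \left(-2961\right) \frac{1}{1919091} = - \frac{987}{639697}$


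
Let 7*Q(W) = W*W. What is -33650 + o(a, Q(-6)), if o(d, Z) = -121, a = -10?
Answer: -33771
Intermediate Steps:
Q(W) = W²/7 (Q(W) = (W*W)/7 = W²/7)
-33650 + o(a, Q(-6)) = -33650 - 121 = -33771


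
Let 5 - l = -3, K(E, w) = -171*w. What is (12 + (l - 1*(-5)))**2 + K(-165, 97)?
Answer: -15962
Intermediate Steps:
l = 8 (l = 5 - 1*(-3) = 5 + 3 = 8)
(12 + (l - 1*(-5)))**2 + K(-165, 97) = (12 + (8 - 1*(-5)))**2 - 171*97 = (12 + (8 + 5))**2 - 16587 = (12 + 13)**2 - 16587 = 25**2 - 16587 = 625 - 16587 = -15962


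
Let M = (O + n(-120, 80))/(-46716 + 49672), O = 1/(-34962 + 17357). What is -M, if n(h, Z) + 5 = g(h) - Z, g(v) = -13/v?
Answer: 35868451/1248969120 ≈ 0.028718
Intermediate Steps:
O = -1/17605 (O = 1/(-17605) = -1/17605 ≈ -5.6802e-5)
n(h, Z) = -5 - Z - 13/h (n(h, Z) = -5 + (-13/h - Z) = -5 + (-Z - 13/h) = -5 - Z - 13/h)
M = -35868451/1248969120 (M = (-1/17605 + (-5 - 1*80 - 13/(-120)))/(-46716 + 49672) = (-1/17605 + (-5 - 80 - 13*(-1/120)))/2956 = (-1/17605 + (-5 - 80 + 13/120))*(1/2956) = (-1/17605 - 10187/120)*(1/2956) = -35868451/422520*1/2956 = -35868451/1248969120 ≈ -0.028718)
-M = -1*(-35868451/1248969120) = 35868451/1248969120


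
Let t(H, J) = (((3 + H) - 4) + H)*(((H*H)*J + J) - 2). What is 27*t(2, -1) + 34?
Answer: -533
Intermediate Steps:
t(H, J) = (-1 + 2*H)*(-2 + J + J*H²) (t(H, J) = ((-1 + H) + H)*((H²*J + J) - 2) = (-1 + 2*H)*((J*H² + J) - 2) = (-1 + 2*H)*((J + J*H²) - 2) = (-1 + 2*H)*(-2 + J + J*H²))
27*t(2, -1) + 34 = 27*(2 - 1*(-1) - 4*2 - 1*(-1)*2² + 2*2*(-1) + 2*(-1)*2³) + 34 = 27*(2 + 1 - 8 - 1*(-1)*4 - 4 + 2*(-1)*8) + 34 = 27*(2 + 1 - 8 + 4 - 4 - 16) + 34 = 27*(-21) + 34 = -567 + 34 = -533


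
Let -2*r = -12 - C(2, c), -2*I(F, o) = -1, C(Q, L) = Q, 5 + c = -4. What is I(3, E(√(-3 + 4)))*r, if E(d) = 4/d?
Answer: 7/2 ≈ 3.5000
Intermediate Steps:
c = -9 (c = -5 - 4 = -9)
I(F, o) = ½ (I(F, o) = -½*(-1) = ½)
r = 7 (r = -(-12 - 1*2)/2 = -(-12 - 2)/2 = -½*(-14) = 7)
I(3, E(√(-3 + 4)))*r = (½)*7 = 7/2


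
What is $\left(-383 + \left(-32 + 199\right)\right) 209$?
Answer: $-45144$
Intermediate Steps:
$\left(-383 + \left(-32 + 199\right)\right) 209 = \left(-383 + 167\right) 209 = \left(-216\right) 209 = -45144$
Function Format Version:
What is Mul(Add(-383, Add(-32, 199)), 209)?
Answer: -45144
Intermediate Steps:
Mul(Add(-383, Add(-32, 199)), 209) = Mul(Add(-383, 167), 209) = Mul(-216, 209) = -45144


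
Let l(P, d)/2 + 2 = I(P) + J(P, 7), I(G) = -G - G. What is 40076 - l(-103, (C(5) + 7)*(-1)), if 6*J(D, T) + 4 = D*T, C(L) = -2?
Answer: 119729/3 ≈ 39910.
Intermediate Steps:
J(D, T) = -⅔ + D*T/6 (J(D, T) = -⅔ + (D*T)/6 = -⅔ + D*T/6)
I(G) = -2*G
l(P, d) = -16/3 - 5*P/3 (l(P, d) = -4 + 2*(-2*P + (-⅔ + (⅙)*P*7)) = -4 + 2*(-2*P + (-⅔ + 7*P/6)) = -4 + 2*(-⅔ - 5*P/6) = -4 + (-4/3 - 5*P/3) = -16/3 - 5*P/3)
40076 - l(-103, (C(5) + 7)*(-1)) = 40076 - (-16/3 - 5/3*(-103)) = 40076 - (-16/3 + 515/3) = 40076 - 1*499/3 = 40076 - 499/3 = 119729/3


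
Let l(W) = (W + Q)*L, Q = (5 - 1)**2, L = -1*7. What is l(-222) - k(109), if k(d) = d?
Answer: 1333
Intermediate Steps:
L = -7
Q = 16 (Q = 4**2 = 16)
l(W) = -112 - 7*W (l(W) = (W + 16)*(-7) = (16 + W)*(-7) = -112 - 7*W)
l(-222) - k(109) = (-112 - 7*(-222)) - 1*109 = (-112 + 1554) - 109 = 1442 - 109 = 1333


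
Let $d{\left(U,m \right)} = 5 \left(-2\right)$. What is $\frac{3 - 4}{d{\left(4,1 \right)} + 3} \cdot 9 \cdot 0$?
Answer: $0$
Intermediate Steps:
$d{\left(U,m \right)} = -10$
$\frac{3 - 4}{d{\left(4,1 \right)} + 3} \cdot 9 \cdot 0 = \frac{3 - 4}{-10 + 3} \cdot 9 \cdot 0 = - \frac{1}{-7} \cdot 9 \cdot 0 = \left(-1\right) \left(- \frac{1}{7}\right) 9 \cdot 0 = \frac{1}{7} \cdot 9 \cdot 0 = \frac{9}{7} \cdot 0 = 0$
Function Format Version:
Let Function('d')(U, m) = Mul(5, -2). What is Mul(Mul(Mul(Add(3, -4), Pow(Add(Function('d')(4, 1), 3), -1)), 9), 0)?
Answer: 0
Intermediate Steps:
Function('d')(U, m) = -10
Mul(Mul(Mul(Add(3, -4), Pow(Add(Function('d')(4, 1), 3), -1)), 9), 0) = Mul(Mul(Mul(Add(3, -4), Pow(Add(-10, 3), -1)), 9), 0) = Mul(Mul(Mul(-1, Pow(-7, -1)), 9), 0) = Mul(Mul(Mul(-1, Rational(-1, 7)), 9), 0) = Mul(Mul(Rational(1, 7), 9), 0) = Mul(Rational(9, 7), 0) = 0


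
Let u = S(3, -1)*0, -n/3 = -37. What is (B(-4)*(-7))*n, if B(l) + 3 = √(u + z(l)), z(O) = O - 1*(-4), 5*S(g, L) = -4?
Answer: 2331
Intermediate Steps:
n = 111 (n = -3*(-37) = 111)
S(g, L) = -⅘ (S(g, L) = (⅕)*(-4) = -⅘)
z(O) = 4 + O (z(O) = O + 4 = 4 + O)
u = 0 (u = -⅘*0 = 0)
B(l) = -3 + √(4 + l) (B(l) = -3 + √(0 + (4 + l)) = -3 + √(4 + l))
(B(-4)*(-7))*n = ((-3 + √(4 - 4))*(-7))*111 = ((-3 + √0)*(-7))*111 = ((-3 + 0)*(-7))*111 = -3*(-7)*111 = 21*111 = 2331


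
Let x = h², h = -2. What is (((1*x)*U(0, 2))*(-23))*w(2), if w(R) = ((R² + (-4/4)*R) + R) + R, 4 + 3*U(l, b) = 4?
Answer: 0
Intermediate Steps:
U(l, b) = 0 (U(l, b) = -4/3 + (⅓)*4 = -4/3 + 4/3 = 0)
w(R) = R + R² (w(R) = ((R² + (-4*¼)*R) + R) + R = ((R² - R) + R) + R = R² + R = R + R²)
x = 4 (x = (-2)² = 4)
(((1*x)*U(0, 2))*(-23))*w(2) = (((1*4)*0)*(-23))*(2*(1 + 2)) = ((4*0)*(-23))*(2*3) = (0*(-23))*6 = 0*6 = 0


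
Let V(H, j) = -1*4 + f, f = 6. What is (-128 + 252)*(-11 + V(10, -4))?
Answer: -1116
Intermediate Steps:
V(H, j) = 2 (V(H, j) = -1*4 + 6 = -4 + 6 = 2)
(-128 + 252)*(-11 + V(10, -4)) = (-128 + 252)*(-11 + 2) = 124*(-9) = -1116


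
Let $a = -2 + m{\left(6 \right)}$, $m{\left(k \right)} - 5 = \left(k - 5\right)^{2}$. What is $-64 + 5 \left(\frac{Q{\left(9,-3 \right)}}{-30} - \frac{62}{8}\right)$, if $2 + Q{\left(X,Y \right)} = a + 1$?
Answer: $- \frac{413}{4} \approx -103.25$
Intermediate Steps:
$m{\left(k \right)} = 5 + \left(-5 + k\right)^{2}$ ($m{\left(k \right)} = 5 + \left(k - 5\right)^{2} = 5 + \left(-5 + k\right)^{2}$)
$a = 4$ ($a = -2 + \left(5 + \left(-5 + 6\right)^{2}\right) = -2 + \left(5 + 1^{2}\right) = -2 + \left(5 + 1\right) = -2 + 6 = 4$)
$Q{\left(X,Y \right)} = 3$ ($Q{\left(X,Y \right)} = -2 + \left(4 + 1\right) = -2 + 5 = 3$)
$-64 + 5 \left(\frac{Q{\left(9,-3 \right)}}{-30} - \frac{62}{8}\right) = -64 + 5 \left(\frac{3}{-30} - \frac{62}{8}\right) = -64 + 5 \left(3 \left(- \frac{1}{30}\right) - \frac{31}{4}\right) = -64 + 5 \left(- \frac{1}{10} - \frac{31}{4}\right) = -64 + 5 \left(- \frac{157}{20}\right) = -64 - \frac{157}{4} = - \frac{413}{4}$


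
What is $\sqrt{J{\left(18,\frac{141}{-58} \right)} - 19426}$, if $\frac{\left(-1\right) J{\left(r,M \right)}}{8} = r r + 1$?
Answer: $i \sqrt{22026} \approx 148.41 i$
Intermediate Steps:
$J{\left(r,M \right)} = -8 - 8 r^{2}$ ($J{\left(r,M \right)} = - 8 \left(r r + 1\right) = - 8 \left(r^{2} + 1\right) = - 8 \left(1 + r^{2}\right) = -8 - 8 r^{2}$)
$\sqrt{J{\left(18,\frac{141}{-58} \right)} - 19426} = \sqrt{\left(-8 - 8 \cdot 18^{2}\right) - 19426} = \sqrt{\left(-8 - 2592\right) - 19426} = \sqrt{-2600 - 19426} = \sqrt{-22026} = i \sqrt{22026}$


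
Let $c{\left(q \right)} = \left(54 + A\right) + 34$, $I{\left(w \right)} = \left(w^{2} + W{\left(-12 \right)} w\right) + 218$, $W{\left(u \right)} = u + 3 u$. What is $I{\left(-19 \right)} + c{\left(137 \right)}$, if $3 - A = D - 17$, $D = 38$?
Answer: $1561$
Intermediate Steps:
$W{\left(u \right)} = 4 u$
$A = -18$ ($A = 3 - \left(38 - 17\right) = 3 - 21 = -18$)
$I{\left(w \right)} = 218 + w^{2} - 48 w$ ($I{\left(w \right)} = \left(w^{2} + 4 \left(-12\right) w\right) + 218 = \left(w^{2} - 48 w\right) + 218 = 218 + w^{2} - 48 w$)
$c{\left(q \right)} = 70$ ($c{\left(q \right)} = \left(54 - 18\right) + 34 = 36 + 34 = 70$)
$I{\left(-19 \right)} + c{\left(137 \right)} = \left(218 + \left(-19\right)^{2} - -912\right) + 70 = \left(218 + 361 + 912\right) + 70 = 1491 + 70 = 1561$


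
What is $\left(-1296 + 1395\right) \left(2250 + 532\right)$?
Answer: $275418$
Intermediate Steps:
$\left(-1296 + 1395\right) \left(2250 + 532\right) = 99 \cdot 2782 = 275418$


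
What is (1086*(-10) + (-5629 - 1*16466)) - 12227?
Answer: -45182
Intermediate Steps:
(1086*(-10) + (-5629 - 1*16466)) - 12227 = (-10860 + (-5629 - 16466)) - 12227 = (-10860 - 22095) - 12227 = -32955 - 12227 = -45182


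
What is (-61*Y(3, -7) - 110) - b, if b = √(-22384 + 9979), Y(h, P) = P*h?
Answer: 1171 - I*√12405 ≈ 1171.0 - 111.38*I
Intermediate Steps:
b = I*√12405 (b = √(-12405) = I*√12405 ≈ 111.38*I)
(-61*Y(3, -7) - 110) - b = (-(-427)*3 - 110) - I*√12405 = (-61*(-21) - 110) - I*√12405 = (1281 - 110) - I*√12405 = 1171 - I*√12405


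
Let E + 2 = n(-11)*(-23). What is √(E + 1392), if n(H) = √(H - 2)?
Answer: √(1390 - 23*I*√13) ≈ 37.299 - 1.1117*I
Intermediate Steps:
n(H) = √(-2 + H)
E = -2 - 23*I*√13 (E = -2 + √(-2 - 11)*(-23) = -2 + √(-13)*(-23) = -2 + (I*√13)*(-23) = -2 - 23*I*√13 ≈ -2.0 - 82.928*I)
√(E + 1392) = √((-2 - 23*I*√13) + 1392) = √(1390 - 23*I*√13)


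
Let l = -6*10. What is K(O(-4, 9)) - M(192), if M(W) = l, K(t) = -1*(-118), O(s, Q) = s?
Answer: 178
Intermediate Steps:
K(t) = 118
l = -60
M(W) = -60
K(O(-4, 9)) - M(192) = 118 - 1*(-60) = 118 + 60 = 178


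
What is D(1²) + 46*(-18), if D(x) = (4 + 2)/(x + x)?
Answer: -825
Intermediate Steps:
D(x) = 3/x (D(x) = 6/((2*x)) = 6*(1/(2*x)) = 3/x)
D(1²) + 46*(-18) = 3/(1²) + 46*(-18) = 3/1 - 828 = 3*1 - 828 = 3 - 828 = -825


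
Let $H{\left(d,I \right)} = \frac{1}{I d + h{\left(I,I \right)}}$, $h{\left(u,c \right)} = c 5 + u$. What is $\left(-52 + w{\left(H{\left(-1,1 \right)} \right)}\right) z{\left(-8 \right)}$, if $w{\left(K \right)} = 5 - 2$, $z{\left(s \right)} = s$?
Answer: $392$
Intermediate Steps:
$h{\left(u,c \right)} = u + 5 c$ ($h{\left(u,c \right)} = 5 c + u = u + 5 c$)
$H{\left(d,I \right)} = \frac{1}{6 I + I d}$ ($H{\left(d,I \right)} = \frac{1}{I d + \left(I + 5 I\right)} = \frac{1}{I d + 6 I} = \frac{1}{6 I + I d}$)
$w{\left(K \right)} = 3$
$\left(-52 + w{\left(H{\left(-1,1 \right)} \right)}\right) z{\left(-8 \right)} = \left(-52 + 3\right) \left(-8\right) = \left(-49\right) \left(-8\right) = 392$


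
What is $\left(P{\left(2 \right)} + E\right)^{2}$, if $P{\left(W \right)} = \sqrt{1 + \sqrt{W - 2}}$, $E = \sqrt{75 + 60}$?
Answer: $136 + 6 \sqrt{15} \approx 159.24$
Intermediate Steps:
$E = 3 \sqrt{15}$ ($E = \sqrt{135} = 3 \sqrt{15} \approx 11.619$)
$P{\left(W \right)} = \sqrt{1 + \sqrt{-2 + W}}$
$\left(P{\left(2 \right)} + E\right)^{2} = \left(\sqrt{1 + \sqrt{-2 + 2}} + 3 \sqrt{15}\right)^{2} = \left(\sqrt{1 + \sqrt{0}} + 3 \sqrt{15}\right)^{2} = \left(\sqrt{1 + 0} + 3 \sqrt{15}\right)^{2} = \left(\sqrt{1} + 3 \sqrt{15}\right)^{2} = \left(1 + 3 \sqrt{15}\right)^{2}$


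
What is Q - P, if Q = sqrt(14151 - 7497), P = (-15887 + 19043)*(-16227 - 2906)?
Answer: 60383748 + sqrt(6654) ≈ 6.0384e+7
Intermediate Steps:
P = -60383748 (P = 3156*(-19133) = -60383748)
Q = sqrt(6654) ≈ 81.572
Q - P = sqrt(6654) - 1*(-60383748) = sqrt(6654) + 60383748 = 60383748 + sqrt(6654)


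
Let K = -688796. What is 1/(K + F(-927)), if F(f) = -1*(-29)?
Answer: -1/688767 ≈ -1.4519e-6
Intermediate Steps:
F(f) = 29
1/(K + F(-927)) = 1/(-688796 + 29) = 1/(-688767) = -1/688767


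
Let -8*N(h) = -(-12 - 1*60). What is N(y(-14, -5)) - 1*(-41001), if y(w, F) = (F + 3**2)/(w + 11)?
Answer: 40992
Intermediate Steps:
y(w, F) = (9 + F)/(11 + w) (y(w, F) = (F + 9)/(11 + w) = (9 + F)/(11 + w))
N(h) = -9 (N(h) = -(-1)*(-12 - 1*60)/8 = -(-1)*(-12 - 60)/8 = -(-1)*(-72)/8 = -1/8*72 = -9)
N(y(-14, -5)) - 1*(-41001) = -9 - 1*(-41001) = -9 + 41001 = 40992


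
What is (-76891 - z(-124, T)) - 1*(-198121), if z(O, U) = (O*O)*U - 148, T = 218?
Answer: -3230590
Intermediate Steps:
z(O, U) = -148 + U*O² (z(O, U) = O²*U - 148 = U*O² - 148 = -148 + U*O²)
(-76891 - z(-124, T)) - 1*(-198121) = (-76891 - (-148 + 218*(-124)²)) - 1*(-198121) = (-76891 - (-148 + 218*15376)) + 198121 = (-76891 - (-148 + 3351968)) + 198121 = (-76891 - 1*3351820) + 198121 = (-76891 - 3351820) + 198121 = -3428711 + 198121 = -3230590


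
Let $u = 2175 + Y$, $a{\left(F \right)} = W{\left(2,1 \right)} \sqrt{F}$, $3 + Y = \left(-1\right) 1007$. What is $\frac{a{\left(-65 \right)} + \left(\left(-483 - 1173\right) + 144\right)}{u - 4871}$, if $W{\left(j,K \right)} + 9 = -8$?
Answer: $\frac{756}{1853} + \frac{i \sqrt{65}}{218} \approx 0.40799 + 0.036983 i$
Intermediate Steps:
$W{\left(j,K \right)} = -17$ ($W{\left(j,K \right)} = -9 - 8 = -17$)
$Y = -1010$ ($Y = -3 - 1007 = -1010$)
$a{\left(F \right)} = - 17 \sqrt{F}$
$u = 1165$ ($u = 2175 - 1010 = 1165$)
$\frac{a{\left(-65 \right)} + \left(\left(-483 - 1173\right) + 144\right)}{u - 4871} = \frac{- 17 \sqrt{-65} + \left(\left(-483 - 1173\right) + 144\right)}{1165 - 4871} = \frac{- 17 i \sqrt{65} + \left(-1656 + 144\right)}{-3706} = \left(- 17 i \sqrt{65} - 1512\right) \left(- \frac{1}{3706}\right) = \left(-1512 - 17 i \sqrt{65}\right) \left(- \frac{1}{3706}\right) = \frac{756}{1853} + \frac{i \sqrt{65}}{218}$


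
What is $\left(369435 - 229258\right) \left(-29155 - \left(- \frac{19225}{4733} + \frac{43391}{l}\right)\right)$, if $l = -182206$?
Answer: $- \frac{3523910965063042449}{862380998} \approx -4.0863 \cdot 10^{9}$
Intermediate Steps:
$\left(369435 - 229258\right) \left(-29155 - \left(- \frac{19225}{4733} + \frac{43391}{l}\right)\right) = \left(369435 - 229258\right) \left(-29155 - \left(- \frac{43391}{182206} - \frac{19225}{4733}\right)\right) = 140177 \left(-29155 - - \frac{3708279953}{862380998}\right) = 140177 \left(-29155 + \left(\frac{43391}{182206} + \frac{19225}{4733}\right)\right) = 140177 \left(-29155 + \frac{3708279953}{862380998}\right) = 140177 \left(- \frac{25139009716737}{862380998}\right) = - \frac{3523910965063042449}{862380998}$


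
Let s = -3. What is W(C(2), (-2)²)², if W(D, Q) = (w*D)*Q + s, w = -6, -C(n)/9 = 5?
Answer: 1159929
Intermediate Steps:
C(n) = -45 (C(n) = -9*5 = -45)
W(D, Q) = -3 - 6*D*Q (W(D, Q) = (-6*D)*Q - 3 = -6*D*Q - 3 = -3 - 6*D*Q)
W(C(2), (-2)²)² = (-3 - 6*(-45)*(-2)²)² = (-3 - 6*(-45)*4)² = (-3 + 1080)² = 1077² = 1159929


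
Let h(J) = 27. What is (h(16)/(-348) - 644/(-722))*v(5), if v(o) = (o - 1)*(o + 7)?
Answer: 409236/10469 ≈ 39.090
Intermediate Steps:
v(o) = (-1 + o)*(7 + o)
(h(16)/(-348) - 644/(-722))*v(5) = (27/(-348) - 644/(-722))*(-7 + 5² + 6*5) = (27*(-1/348) - 644*(-1/722))*(-7 + 25 + 30) = (-9/116 + 322/361)*48 = (34103/41876)*48 = 409236/10469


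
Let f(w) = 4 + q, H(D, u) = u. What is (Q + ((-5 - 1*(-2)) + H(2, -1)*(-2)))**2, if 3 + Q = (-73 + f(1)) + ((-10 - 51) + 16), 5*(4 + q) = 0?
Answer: 14884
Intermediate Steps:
q = -4 (q = -4 + (1/5)*0 = -4 + 0 = -4)
f(w) = 0 (f(w) = 4 - 4 = 0)
Q = -121 (Q = -3 + ((-73 + 0) + ((-10 - 51) + 16)) = -3 + (-73 + (-61 + 16)) = -3 + (-73 - 45) = -3 - 118 = -121)
(Q + ((-5 - 1*(-2)) + H(2, -1)*(-2)))**2 = (-121 + ((-5 - 1*(-2)) - 1*(-2)))**2 = (-121 + ((-5 + 2) + 2))**2 = (-121 + (-3 + 2))**2 = (-121 - 1)**2 = (-122)**2 = 14884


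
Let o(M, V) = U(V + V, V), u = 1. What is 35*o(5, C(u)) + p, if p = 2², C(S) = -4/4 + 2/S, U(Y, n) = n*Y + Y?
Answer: 144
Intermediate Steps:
U(Y, n) = Y + Y*n (U(Y, n) = Y*n + Y = Y + Y*n)
C(S) = -1 + 2/S (C(S) = -4*¼ + 2/S = -1 + 2/S)
o(M, V) = 2*V*(1 + V) (o(M, V) = (V + V)*(1 + V) = (2*V)*(1 + V) = 2*V*(1 + V))
p = 4
35*o(5, C(u)) + p = 35*(2*((2 - 1*1)/1)*(1 + (2 - 1*1)/1)) + 4 = 35*(2*(1*(2 - 1))*(1 + 1*(2 - 1))) + 4 = 35*(2*(1*1)*(1 + 1*1)) + 4 = 35*(2*1*(1 + 1)) + 4 = 35*(2*1*2) + 4 = 35*4 + 4 = 140 + 4 = 144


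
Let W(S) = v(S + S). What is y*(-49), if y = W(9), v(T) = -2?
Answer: 98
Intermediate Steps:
W(S) = -2
y = -2
y*(-49) = -2*(-49) = 98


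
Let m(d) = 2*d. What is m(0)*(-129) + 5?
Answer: 5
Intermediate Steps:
m(0)*(-129) + 5 = (2*0)*(-129) + 5 = 0*(-129) + 5 = 0 + 5 = 5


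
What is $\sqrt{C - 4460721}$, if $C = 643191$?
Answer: $9 i \sqrt{47130} \approx 1953.8 i$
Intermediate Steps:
$\sqrt{C - 4460721} = \sqrt{643191 - 4460721} = \sqrt{-3817530} = 9 i \sqrt{47130}$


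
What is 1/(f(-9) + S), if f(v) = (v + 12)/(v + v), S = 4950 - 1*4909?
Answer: 6/245 ≈ 0.024490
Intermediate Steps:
S = 41 (S = 4950 - 4909 = 41)
f(v) = (12 + v)/(2*v) (f(v) = (12 + v)/((2*v)) = (12 + v)*(1/(2*v)) = (12 + v)/(2*v))
1/(f(-9) + S) = 1/((½)*(12 - 9)/(-9) + 41) = 1/((½)*(-⅑)*3 + 41) = 1/(-⅙ + 41) = 1/(245/6) = 6/245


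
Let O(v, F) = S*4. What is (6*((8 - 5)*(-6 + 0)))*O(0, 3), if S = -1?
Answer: 432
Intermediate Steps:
O(v, F) = -4 (O(v, F) = -1*4 = -4)
(6*((8 - 5)*(-6 + 0)))*O(0, 3) = (6*((8 - 5)*(-6 + 0)))*(-4) = (6*(3*(-6)))*(-4) = (6*(-18))*(-4) = -108*(-4) = 432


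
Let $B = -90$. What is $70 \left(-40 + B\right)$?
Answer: $-9100$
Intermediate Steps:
$70 \left(-40 + B\right) = 70 \left(-40 - 90\right) = 70 \left(-130\right) = -9100$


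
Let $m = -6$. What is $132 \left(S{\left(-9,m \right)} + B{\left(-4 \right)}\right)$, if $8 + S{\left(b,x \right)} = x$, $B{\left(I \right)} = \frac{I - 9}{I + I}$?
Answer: $- \frac{3267}{2} \approx -1633.5$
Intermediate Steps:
$B{\left(I \right)} = \frac{-9 + I}{2 I}$
$S{\left(b,x \right)} = -8 + x$
$132 \left(S{\left(-9,m \right)} + B{\left(-4 \right)}\right) = 132 \left(\left(-8 - 6\right) + \frac{-9 - 4}{2 \left(-4\right)}\right) = 132 \left(-14 + \frac{1}{2} \left(- \frac{1}{4}\right) \left(-13\right)\right) = 132 \left(-14 + \frac{13}{8}\right) = 132 \left(- \frac{99}{8}\right) = - \frac{3267}{2}$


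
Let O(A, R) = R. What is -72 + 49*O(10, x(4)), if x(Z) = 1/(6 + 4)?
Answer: -671/10 ≈ -67.100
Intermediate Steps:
x(Z) = 1/10
-72 + 49*O(10, x(4)) = -72 + 49*(1/10) = -72 + 49/10 = -671/10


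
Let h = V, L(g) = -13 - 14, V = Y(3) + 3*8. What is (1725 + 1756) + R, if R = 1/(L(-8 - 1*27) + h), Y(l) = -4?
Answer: 24366/7 ≈ 3480.9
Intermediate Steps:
V = 20 (V = -4 + 3*8 = -4 + 24 = 20)
L(g) = -27
h = 20
R = -⅐ (R = 1/(-27 + 20) = 1/(-7) = -⅐ ≈ -0.14286)
(1725 + 1756) + R = (1725 + 1756) - ⅐ = 3481 - ⅐ = 24366/7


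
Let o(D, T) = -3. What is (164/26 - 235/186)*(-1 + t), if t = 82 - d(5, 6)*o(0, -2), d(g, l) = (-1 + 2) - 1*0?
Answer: 170758/403 ≈ 423.72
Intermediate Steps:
d(g, l) = 1 (d(g, l) = 1 + 0 = 1)
t = 85 (t = 82 - (-3) = 82 - 1*(-3) = 82 + 3 = 85)
(164/26 - 235/186)*(-1 + t) = (164/26 - 235/186)*(-1 + 85) = (164*(1/26) - 235*1/186)*84 = (82/13 - 235/186)*84 = (12197/2418)*84 = 170758/403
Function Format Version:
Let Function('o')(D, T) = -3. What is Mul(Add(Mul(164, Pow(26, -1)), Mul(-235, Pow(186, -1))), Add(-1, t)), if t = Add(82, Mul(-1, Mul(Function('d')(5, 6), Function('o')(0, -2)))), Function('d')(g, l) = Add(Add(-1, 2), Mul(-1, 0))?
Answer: Rational(170758, 403) ≈ 423.72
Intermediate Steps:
Function('d')(g, l) = 1 (Function('d')(g, l) = Add(1, 0) = 1)
t = 85 (t = Add(82, Mul(-1, Mul(1, -3))) = Add(82, Mul(-1, -3)) = Add(82, 3) = 85)
Mul(Add(Mul(164, Pow(26, -1)), Mul(-235, Pow(186, -1))), Add(-1, t)) = Mul(Add(Mul(164, Pow(26, -1)), Mul(-235, Pow(186, -1))), Add(-1, 85)) = Mul(Add(Mul(164, Rational(1, 26)), Mul(-235, Rational(1, 186))), 84) = Mul(Add(Rational(82, 13), Rational(-235, 186)), 84) = Mul(Rational(12197, 2418), 84) = Rational(170758, 403)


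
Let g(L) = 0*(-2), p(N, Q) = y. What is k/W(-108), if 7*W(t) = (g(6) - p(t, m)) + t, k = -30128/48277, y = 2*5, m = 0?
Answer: 105448/2848343 ≈ 0.037021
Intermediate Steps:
y = 10
p(N, Q) = 10
k = -30128/48277 (k = -30128*1/48277 = -30128/48277 ≈ -0.62407)
g(L) = 0
W(t) = -10/7 + t/7 (W(t) = ((0 - 1*10) + t)/7 = ((0 - 10) + t)/7 = (-10 + t)/7 = -10/7 + t/7)
k/W(-108) = -30128/(48277*(-10/7 + (⅐)*(-108))) = -30128/(48277*(-10/7 - 108/7)) = -30128/(48277*(-118/7)) = -30128/48277*(-7/118) = 105448/2848343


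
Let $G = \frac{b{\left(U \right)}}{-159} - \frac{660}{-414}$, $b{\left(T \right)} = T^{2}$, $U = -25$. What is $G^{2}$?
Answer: $\frac{73017025}{13373649} \approx 5.4598$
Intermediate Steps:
$G = - \frac{8545}{3657}$ ($G = \frac{\left(-25\right)^{2}}{-159} - \frac{660}{-414} = 625 \left(- \frac{1}{159}\right) - - \frac{110}{69} = - \frac{625}{159} + \frac{110}{69} = - \frac{8545}{3657} \approx -2.3366$)
$G^{2} = \left(- \frac{8545}{3657}\right)^{2} = \frac{73017025}{13373649}$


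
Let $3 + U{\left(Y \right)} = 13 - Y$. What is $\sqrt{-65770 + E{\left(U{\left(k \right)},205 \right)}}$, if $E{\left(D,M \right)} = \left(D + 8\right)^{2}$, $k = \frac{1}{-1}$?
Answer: $i \sqrt{65409} \approx 255.75 i$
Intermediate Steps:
$k = -1$
$U{\left(Y \right)} = 10 - Y$ ($U{\left(Y \right)} = -3 - \left(-13 + Y\right) = 10 - Y$)
$E{\left(D,M \right)} = \left(8 + D\right)^{2}$
$\sqrt{-65770 + E{\left(U{\left(k \right)},205 \right)}} = \sqrt{-65770 + \left(8 + \left(10 - -1\right)\right)^{2}} = \sqrt{-65770 + \left(8 + \left(10 + 1\right)\right)^{2}} = \sqrt{-65770 + \left(8 + 11\right)^{2}} = \sqrt{-65770 + 19^{2}} = \sqrt{-65770 + 361} = \sqrt{-65409} = i \sqrt{65409}$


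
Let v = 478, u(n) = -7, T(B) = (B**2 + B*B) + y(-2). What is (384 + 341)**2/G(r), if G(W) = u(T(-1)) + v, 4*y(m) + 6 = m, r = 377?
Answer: 525625/471 ≈ 1116.0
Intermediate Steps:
y(m) = -3/2 + m/4
T(B) = -2 + 2*B**2 (T(B) = (B**2 + B*B) + (-3/2 + (1/4)*(-2)) = (B**2 + B**2) + (-3/2 - 1/2) = 2*B**2 - 2 = -2 + 2*B**2)
G(W) = 471 (G(W) = -7 + 478 = 471)
(384 + 341)**2/G(r) = (384 + 341)**2/471 = 725**2*(1/471) = 525625*(1/471) = 525625/471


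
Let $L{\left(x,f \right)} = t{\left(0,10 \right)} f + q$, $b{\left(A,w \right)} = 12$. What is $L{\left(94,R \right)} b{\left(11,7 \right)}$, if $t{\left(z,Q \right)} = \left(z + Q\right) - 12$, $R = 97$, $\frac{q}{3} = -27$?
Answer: $-3300$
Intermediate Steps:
$q = -81$ ($q = 3 \left(-27\right) = -81$)
$t{\left(z,Q \right)} = -12 + Q + z$ ($t{\left(z,Q \right)} = \left(Q + z\right) - 12 = -12 + Q + z$)
$L{\left(x,f \right)} = -81 - 2 f$ ($L{\left(x,f \right)} = \left(-12 + 10 + 0\right) f - 81 = - 2 f - 81 = -81 - 2 f$)
$L{\left(94,R \right)} b{\left(11,7 \right)} = \left(-81 - 194\right) 12 = \left(-275\right) 12 = -3300$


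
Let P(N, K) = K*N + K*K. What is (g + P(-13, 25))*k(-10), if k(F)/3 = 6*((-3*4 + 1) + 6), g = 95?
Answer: -35550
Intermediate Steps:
k(F) = -90 (k(F) = 3*(6*((-3*4 + 1) + 6)) = 3*(6*((-12 + 1) + 6)) = 3*(6*(-11 + 6)) = 3*(6*(-5)) = 3*(-30) = -90)
P(N, K) = K² + K*N (P(N, K) = K*N + K² = K² + K*N)
(g + P(-13, 25))*k(-10) = (95 + 25*(25 - 13))*(-90) = (95 + 25*12)*(-90) = (95 + 300)*(-90) = 395*(-90) = -35550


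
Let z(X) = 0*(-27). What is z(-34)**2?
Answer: 0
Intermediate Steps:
z(X) = 0
z(-34)**2 = 0**2 = 0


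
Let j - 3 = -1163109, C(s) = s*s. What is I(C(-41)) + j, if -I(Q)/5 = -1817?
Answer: -1154021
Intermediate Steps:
C(s) = s**2
I(Q) = 9085 (I(Q) = -5*(-1817) = 9085)
j = -1163106 (j = 3 - 1163109 = -1163106)
I(C(-41)) + j = 9085 - 1163106 = -1154021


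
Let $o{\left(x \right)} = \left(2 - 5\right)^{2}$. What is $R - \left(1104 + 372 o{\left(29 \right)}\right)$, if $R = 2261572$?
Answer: $2257120$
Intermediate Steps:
$o{\left(x \right)} = 9$ ($o{\left(x \right)} = \left(-3\right)^{2} = 9$)
$R - \left(1104 + 372 o{\left(29 \right)}\right) = 2261572 - 4452 = 2257120$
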